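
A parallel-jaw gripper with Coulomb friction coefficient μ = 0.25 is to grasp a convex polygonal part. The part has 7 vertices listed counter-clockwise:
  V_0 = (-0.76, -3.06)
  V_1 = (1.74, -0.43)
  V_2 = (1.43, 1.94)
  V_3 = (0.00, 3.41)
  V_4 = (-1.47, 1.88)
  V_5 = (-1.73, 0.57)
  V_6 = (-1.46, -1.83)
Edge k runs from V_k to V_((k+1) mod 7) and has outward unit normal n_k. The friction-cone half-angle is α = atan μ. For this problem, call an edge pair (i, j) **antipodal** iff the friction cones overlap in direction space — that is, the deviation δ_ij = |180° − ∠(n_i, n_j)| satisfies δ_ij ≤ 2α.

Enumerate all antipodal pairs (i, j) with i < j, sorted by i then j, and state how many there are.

α = atan 0.25 = 14.04°;  2α = 28.07°
n_0 = (+0.7248, -0.6890)
n_1 = (+0.9916, +0.1297)
n_2 = (+0.7168, +0.6973)
n_3 = (-0.7211, +0.6928)
n_4 = (-0.9809, +0.1947)
n_5 = (-0.9937, -0.1118)
n_6 = (-0.8691, -0.4946)
  (0,1): δ = 129.00°  ·
  (0,2): δ = 92.24°  ·
  (0,3): δ = 0.31°  ✓
  (0,4): δ = 32.32°  ·
  (0,5): δ = 49.97°  ·
  (0,6): δ = 73.19°  ·
  (1,2): δ = 143.24°  ·
  (1,3): δ = 51.31°  ·
  (1,4): δ = 18.68°  ✓
  (1,5): δ = 1.03°  ✓
  (1,6): δ = 22.19°  ✓
  (2,3): δ = 88.06°  ·
  (2,4): δ = 55.44°  ·
  (2,5): δ = 37.79°  ·
  (2,6): δ = 14.57°  ✓
  (3,4): δ = 147.37°  ·
  (3,5): δ = 129.73°  ·
  (3,6): δ = 106.50°  ·
  (4,5): δ = 162.36°  ·
  (4,6): δ = 139.13°  ·
  (5,6): δ = 156.77°  ·
antipodal pairs: 5

count = 5; pairs: (0,3), (1,4), (1,5), (1,6), (2,6)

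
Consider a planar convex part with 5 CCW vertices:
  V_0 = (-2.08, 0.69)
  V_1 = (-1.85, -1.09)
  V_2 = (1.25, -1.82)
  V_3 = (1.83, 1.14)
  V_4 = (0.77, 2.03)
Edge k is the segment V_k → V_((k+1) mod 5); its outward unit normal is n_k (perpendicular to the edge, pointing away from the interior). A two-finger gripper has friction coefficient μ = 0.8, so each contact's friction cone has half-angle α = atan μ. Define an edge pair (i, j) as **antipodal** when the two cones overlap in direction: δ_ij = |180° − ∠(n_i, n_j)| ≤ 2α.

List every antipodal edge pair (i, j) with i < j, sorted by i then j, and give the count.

α = atan 0.8 = 38.66°;  2α = 77.32°
n_0 = (-0.9918, -0.1281)
n_1 = (-0.2292, -0.9734)
n_2 = (+0.9813, -0.1923)
n_3 = (+0.6430, +0.7658)
n_4 = (-0.4255, +0.9050)
  (0,1): δ = 110.61°  ·
  (0,2): δ = 18.45°  ✓
  (0,3): δ = 42.62°  ✓
  (0,4): δ = 107.82°  ·
  (1,2): δ = 87.84°  ·
  (1,3): δ = 26.77°  ✓
  (1,4): δ = 38.43°  ✓
  (2,3): δ = 118.93°  ·
  (2,4): δ = 53.73°  ✓
  (3,4): δ = 114.80°  ·
antipodal pairs: 5

count = 5; pairs: (0,2), (0,3), (1,3), (1,4), (2,4)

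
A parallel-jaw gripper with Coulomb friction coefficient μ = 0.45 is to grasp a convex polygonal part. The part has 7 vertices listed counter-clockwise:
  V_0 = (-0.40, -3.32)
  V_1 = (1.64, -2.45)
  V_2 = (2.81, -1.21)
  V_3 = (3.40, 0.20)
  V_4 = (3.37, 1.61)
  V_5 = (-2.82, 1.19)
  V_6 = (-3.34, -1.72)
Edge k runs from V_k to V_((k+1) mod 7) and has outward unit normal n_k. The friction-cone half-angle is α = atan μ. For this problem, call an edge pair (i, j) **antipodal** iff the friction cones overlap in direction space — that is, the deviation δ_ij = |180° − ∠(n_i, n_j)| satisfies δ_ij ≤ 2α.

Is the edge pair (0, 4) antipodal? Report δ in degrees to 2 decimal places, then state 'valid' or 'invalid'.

α = atan 0.45 = 24.23°;  2α = 48.46°
edge 0: e_0 = (+2.04, +0.87);  n_0 = (+0.3923, -0.9198)
edge 4: e_4 = (-6.19, -0.42);  n_4 = (-0.0677, +0.9977)
∠(n_0, n_4) = 160.78°
δ = |180° − 160.78°| = 19.22°
19.22° ≤ 2α = 48.46°  →  valid

δ = 19.22°, valid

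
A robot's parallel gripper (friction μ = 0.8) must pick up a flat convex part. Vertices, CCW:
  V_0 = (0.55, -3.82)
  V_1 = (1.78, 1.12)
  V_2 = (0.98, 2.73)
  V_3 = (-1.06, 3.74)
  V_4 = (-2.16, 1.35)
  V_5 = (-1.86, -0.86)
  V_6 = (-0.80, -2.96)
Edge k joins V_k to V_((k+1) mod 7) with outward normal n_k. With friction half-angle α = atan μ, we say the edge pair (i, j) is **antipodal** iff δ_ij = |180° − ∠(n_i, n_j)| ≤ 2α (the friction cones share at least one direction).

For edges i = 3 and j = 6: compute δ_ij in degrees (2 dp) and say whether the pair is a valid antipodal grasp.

α = atan 0.8 = 38.66°;  2α = 77.32°
edge 3: e_3 = (-1.10, -2.39);  n_3 = (-0.9084, +0.4181)
edge 6: e_6 = (+1.35, -0.86);  n_6 = (-0.5373, -0.8434)
∠(n_3, n_6) = 82.22°
δ = |180° − 82.22°| = 97.78°
97.78° > 2α = 77.32°  →  invalid

δ = 97.78°, invalid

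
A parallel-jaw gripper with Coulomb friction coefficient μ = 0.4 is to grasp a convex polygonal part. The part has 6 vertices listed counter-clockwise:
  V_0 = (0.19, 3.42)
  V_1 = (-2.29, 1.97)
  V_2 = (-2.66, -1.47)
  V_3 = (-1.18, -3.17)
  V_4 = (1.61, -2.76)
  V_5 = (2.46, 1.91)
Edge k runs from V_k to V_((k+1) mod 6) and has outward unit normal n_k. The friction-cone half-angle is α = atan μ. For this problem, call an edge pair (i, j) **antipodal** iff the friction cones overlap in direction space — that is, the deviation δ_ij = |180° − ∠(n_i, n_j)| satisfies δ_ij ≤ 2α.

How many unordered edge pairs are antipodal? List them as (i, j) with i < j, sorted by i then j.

count = 4; pairs: (0,3), (1,4), (2,5), (3,5)

α = atan 0.4 = 21.80°;  2α = 43.60°
n_0 = (-0.5047, +0.8633)
n_1 = (-0.9943, +0.1069)
n_2 = (-0.7542, -0.6566)
n_3 = (+0.1454, -0.9894)
n_4 = (+0.9838, -0.1791)
n_5 = (+0.5539, +0.8326)
  (0,1): δ = 126.45°  ·
  (0,2): δ = 79.27°  ·
  (0,3): δ = 21.95°  ✓
  (0,4): δ = 49.37°  ·
  (0,5): δ = 116.05°  ·
  (1,2): δ = 132.82°  ·
  (1,3): δ = 75.50°  ·
  (1,4): δ = 4.18°  ✓
  (1,5): δ = 62.51°  ·
  (2,3): δ = 122.68°  ·
  (2,4): δ = 51.36°  ·
  (2,5): δ = 15.33°  ✓
  (3,4): δ = 108.68°  ·
  (3,5): δ = 41.99°  ✓
  (4,5): δ = 113.32°  ·
antipodal pairs: 4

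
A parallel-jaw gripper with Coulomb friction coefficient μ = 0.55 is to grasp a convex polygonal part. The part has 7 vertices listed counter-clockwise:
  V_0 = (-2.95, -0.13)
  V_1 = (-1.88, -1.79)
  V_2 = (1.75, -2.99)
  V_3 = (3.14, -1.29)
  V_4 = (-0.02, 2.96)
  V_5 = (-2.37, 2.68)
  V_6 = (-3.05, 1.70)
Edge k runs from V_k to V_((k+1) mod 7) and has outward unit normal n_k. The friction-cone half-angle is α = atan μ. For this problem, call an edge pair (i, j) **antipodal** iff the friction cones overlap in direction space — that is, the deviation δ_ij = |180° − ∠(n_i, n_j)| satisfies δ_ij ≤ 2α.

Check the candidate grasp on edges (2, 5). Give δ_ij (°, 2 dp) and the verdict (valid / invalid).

α = atan 0.55 = 28.81°;  2α = 57.62°
edge 2: e_2 = (+1.39, +1.70);  n_2 = (+0.7742, -0.6330)
edge 5: e_5 = (-0.68, -0.98);  n_5 = (-0.8216, +0.5701)
∠(n_2, n_5) = 175.48°
δ = |180° − 175.48°| = 4.52°
4.52° ≤ 2α = 57.62°  →  valid

δ = 4.52°, valid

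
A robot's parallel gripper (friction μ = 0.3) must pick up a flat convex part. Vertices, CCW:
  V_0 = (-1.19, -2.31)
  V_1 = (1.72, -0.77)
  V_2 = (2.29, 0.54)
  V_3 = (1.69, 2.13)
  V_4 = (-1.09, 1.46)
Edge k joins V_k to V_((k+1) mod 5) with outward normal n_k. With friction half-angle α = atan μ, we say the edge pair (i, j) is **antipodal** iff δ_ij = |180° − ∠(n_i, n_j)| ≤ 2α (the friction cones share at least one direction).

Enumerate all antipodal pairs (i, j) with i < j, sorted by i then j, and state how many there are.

count = 3; pairs: (0,3), (1,4), (2,4)

α = atan 0.3 = 16.70°;  2α = 33.40°
n_0 = (+0.4677, -0.8839)
n_1 = (+0.9170, -0.3990)
n_2 = (+0.9356, +0.3531)
n_3 = (-0.2343, +0.9722)
n_4 = (-0.9996, +0.0265)
  (0,1): δ = 141.40°  ·
  (0,2): δ = 97.21°  ·
  (0,3): δ = 14.34°  ✓
  (0,4): δ = 60.59°  ·
  (1,2): δ = 135.81°  ·
  (1,3): δ = 52.94°  ·
  (1,4): δ = 22.00°  ✓
  (2,3): δ = 97.12°  ·
  (2,4): δ = 22.19°  ✓
  (3,4): δ = 105.07°  ·
antipodal pairs: 3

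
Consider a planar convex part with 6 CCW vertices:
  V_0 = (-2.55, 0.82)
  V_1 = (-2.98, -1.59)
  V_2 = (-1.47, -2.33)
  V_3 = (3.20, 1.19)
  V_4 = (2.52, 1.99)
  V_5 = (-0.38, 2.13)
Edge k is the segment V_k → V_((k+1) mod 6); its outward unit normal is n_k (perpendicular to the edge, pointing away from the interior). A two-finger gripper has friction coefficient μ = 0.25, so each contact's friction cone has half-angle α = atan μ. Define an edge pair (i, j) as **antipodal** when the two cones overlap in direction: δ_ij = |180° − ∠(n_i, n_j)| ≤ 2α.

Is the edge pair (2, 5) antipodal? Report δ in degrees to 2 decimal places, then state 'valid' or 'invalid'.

α = atan 0.25 = 14.04°;  2α = 28.07°
edge 2: e_2 = (+4.67, +3.52);  n_2 = (+0.6019, -0.7986)
edge 5: e_5 = (-2.17, -1.31);  n_5 = (-0.5168, +0.8561)
∠(n_2, n_5) = 174.11°
δ = |180° − 174.11°| = 5.89°
5.89° ≤ 2α = 28.07°  →  valid

δ = 5.89°, valid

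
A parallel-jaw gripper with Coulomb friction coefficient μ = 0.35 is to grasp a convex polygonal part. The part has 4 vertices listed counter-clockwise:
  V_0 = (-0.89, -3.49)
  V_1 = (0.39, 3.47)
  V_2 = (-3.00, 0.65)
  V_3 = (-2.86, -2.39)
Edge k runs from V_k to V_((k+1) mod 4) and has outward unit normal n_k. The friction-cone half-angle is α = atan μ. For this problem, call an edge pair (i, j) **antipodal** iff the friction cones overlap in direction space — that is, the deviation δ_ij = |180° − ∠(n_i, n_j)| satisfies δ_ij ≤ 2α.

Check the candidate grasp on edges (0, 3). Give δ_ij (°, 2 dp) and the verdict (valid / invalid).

α = atan 0.35 = 19.29°;  2α = 38.58°
edge 0: e_0 = (+1.28, +6.96);  n_0 = (+0.9835, -0.1809)
edge 3: e_3 = (+1.97, -1.10);  n_3 = (-0.4875, -0.8731)
∠(n_0, n_3) = 108.76°
δ = |180° − 108.76°| = 71.24°
71.24° > 2α = 38.58°  →  invalid

δ = 71.24°, invalid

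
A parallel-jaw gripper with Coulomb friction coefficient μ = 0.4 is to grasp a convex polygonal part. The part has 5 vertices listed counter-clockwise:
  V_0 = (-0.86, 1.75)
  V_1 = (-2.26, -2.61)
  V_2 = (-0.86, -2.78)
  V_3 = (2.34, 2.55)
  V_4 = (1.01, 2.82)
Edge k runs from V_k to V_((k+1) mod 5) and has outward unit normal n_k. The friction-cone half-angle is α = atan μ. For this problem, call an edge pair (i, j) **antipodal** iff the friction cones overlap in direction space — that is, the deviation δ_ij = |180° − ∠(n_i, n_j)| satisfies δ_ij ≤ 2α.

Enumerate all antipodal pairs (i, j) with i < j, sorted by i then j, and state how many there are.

count = 4; pairs: (0,2), (1,3), (1,4), (2,4)

α = atan 0.4 = 21.80°;  2α = 43.60°
n_0 = (-0.9521, +0.3057)
n_1 = (-0.1205, -0.9927)
n_2 = (+0.8574, -0.5147)
n_3 = (+0.1989, +0.9800)
n_4 = (-0.4966, +0.8680)
  (0,1): δ = 79.12°  ·
  (0,2): δ = 13.18°  ✓
  (0,3): δ = 96.33°  ·
  (0,4): δ = 137.58°  ·
  (1,2): δ = 114.06°  ·
  (1,3): δ = 4.55°  ✓
  (1,4): δ = 36.70°  ✓
  (2,3): δ = 70.50°  ·
  (2,4): δ = 29.24°  ✓
  (3,4): δ = 138.75°  ·
antipodal pairs: 4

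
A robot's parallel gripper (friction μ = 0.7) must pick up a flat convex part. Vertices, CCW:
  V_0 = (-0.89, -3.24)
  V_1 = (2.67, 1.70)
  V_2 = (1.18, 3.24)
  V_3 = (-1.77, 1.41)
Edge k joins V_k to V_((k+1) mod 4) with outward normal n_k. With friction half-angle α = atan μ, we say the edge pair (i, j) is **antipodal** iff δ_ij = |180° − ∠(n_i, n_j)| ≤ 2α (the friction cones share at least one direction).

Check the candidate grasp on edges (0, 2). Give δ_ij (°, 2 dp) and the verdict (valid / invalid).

α = atan 0.7 = 34.99°;  2α = 69.98°
edge 0: e_0 = (+3.56, +4.94);  n_0 = (+0.8113, -0.5847)
edge 2: e_2 = (-2.95, -1.83);  n_2 = (-0.5271, +0.8498)
∠(n_0, n_2) = 157.59°
δ = |180° − 157.59°| = 22.41°
22.41° ≤ 2α = 69.98°  →  valid

δ = 22.41°, valid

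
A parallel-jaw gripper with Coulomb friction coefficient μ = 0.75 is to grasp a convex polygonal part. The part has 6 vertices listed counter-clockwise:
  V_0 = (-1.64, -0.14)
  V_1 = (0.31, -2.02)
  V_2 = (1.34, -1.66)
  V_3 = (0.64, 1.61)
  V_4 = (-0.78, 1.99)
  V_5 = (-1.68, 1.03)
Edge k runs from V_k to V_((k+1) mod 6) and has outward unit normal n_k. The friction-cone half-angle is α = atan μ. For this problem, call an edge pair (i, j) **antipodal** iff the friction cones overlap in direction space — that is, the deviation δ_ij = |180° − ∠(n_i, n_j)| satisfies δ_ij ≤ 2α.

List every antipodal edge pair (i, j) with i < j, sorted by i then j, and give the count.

α = atan 0.75 = 36.87°;  2α = 73.74°
n_0 = (-0.6941, -0.7199)
n_1 = (+0.3299, -0.9440)
n_2 = (+0.9778, +0.2093)
n_3 = (+0.2585, +0.9660)
n_4 = (-0.7295, +0.6839)
n_5 = (-0.9994, -0.0342)
  (0,1): δ = 116.78°  ·
  (0,2): δ = 33.96°  ✓
  (0,3): δ = 28.97°  ✓
  (0,4): δ = 90.80°  ·
  (0,5): δ = 135.91°  ·
  (1,2): δ = 97.18°  ·
  (1,3): δ = 34.25°  ✓
  (1,4): δ = 27.58°  ✓
  (1,5): δ = 72.69°  ✓
  (2,3): δ = 117.06°  ·
  (2,4): δ = 55.24°  ✓
  (2,5): δ = 10.12°  ✓
  (3,4): δ = 118.17°  ·
  (3,5): δ = 73.06°  ✓
  (4,5): δ = 134.89°  ·
antipodal pairs: 8

count = 8; pairs: (0,2), (0,3), (1,3), (1,4), (1,5), (2,4), (2,5), (3,5)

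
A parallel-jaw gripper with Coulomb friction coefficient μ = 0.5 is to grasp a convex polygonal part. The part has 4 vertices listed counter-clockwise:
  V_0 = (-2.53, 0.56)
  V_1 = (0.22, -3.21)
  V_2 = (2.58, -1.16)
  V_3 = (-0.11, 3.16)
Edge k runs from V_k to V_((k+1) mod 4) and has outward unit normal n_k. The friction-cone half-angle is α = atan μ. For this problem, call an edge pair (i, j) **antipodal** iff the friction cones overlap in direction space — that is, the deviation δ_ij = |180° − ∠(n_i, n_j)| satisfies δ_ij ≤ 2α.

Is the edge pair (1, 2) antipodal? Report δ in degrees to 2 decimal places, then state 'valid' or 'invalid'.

α = atan 0.5 = 26.57°;  2α = 53.13°
edge 1: e_1 = (+2.36, +2.05);  n_1 = (+0.6558, -0.7549)
edge 2: e_2 = (-2.69, +4.32);  n_2 = (+0.8489, +0.5286)
∠(n_1, n_2) = 80.93°
δ = |180° − 80.93°| = 99.07°
99.07° > 2α = 53.13°  →  invalid

δ = 99.07°, invalid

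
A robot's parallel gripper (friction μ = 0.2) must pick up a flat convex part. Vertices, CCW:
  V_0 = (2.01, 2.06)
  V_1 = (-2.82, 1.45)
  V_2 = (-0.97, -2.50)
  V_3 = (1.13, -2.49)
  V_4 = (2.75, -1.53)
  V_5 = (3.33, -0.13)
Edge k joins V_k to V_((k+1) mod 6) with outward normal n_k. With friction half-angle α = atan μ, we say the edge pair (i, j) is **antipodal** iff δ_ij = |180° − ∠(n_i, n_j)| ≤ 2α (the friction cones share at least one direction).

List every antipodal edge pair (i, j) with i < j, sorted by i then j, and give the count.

count = 2; pairs: (0,2), (1,5)

α = atan 0.2 = 11.31°;  2α = 22.62°
n_0 = (-0.1253, +0.9921)
n_1 = (-0.9056, -0.4241)
n_2 = (+0.0048, -1.0000)
n_3 = (+0.5098, -0.8603)
n_4 = (+0.9239, -0.3827)
n_5 = (+0.8565, +0.5162)
  (0,1): δ = 72.10°  ·
  (0,2): δ = 6.93°  ✓
  (0,3): δ = 23.45°  ·
  (0,4): δ = 60.30°  ·
  (0,5): δ = 113.88°  ·
  (1,2): δ = 114.82°  ·
  (1,3): δ = 84.45°  ·
  (1,4): δ = 47.60°  ·
  (1,5): δ = 5.98°  ✓
  (2,3): δ = 149.62°  ·
  (2,4): δ = 112.78°  ·
  (2,5): δ = 59.19°  ·
  (3,4): δ = 143.15°  ·
  (3,5): δ = 89.57°  ·
  (4,5): δ = 126.42°  ·
antipodal pairs: 2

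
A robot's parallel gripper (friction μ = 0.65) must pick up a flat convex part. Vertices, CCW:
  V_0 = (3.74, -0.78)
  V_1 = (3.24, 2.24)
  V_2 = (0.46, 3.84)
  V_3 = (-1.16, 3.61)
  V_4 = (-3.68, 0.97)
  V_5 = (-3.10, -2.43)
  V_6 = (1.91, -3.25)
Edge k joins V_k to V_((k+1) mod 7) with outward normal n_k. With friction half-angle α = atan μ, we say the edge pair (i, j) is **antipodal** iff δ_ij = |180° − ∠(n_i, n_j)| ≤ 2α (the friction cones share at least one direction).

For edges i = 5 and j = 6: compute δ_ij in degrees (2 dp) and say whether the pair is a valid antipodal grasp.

α = atan 0.65 = 33.02°;  2α = 66.05°
edge 5: e_5 = (+5.01, -0.82);  n_5 = (-0.1615, -0.9869)
edge 6: e_6 = (+1.83, +2.47);  n_6 = (+0.8035, -0.5953)
∠(n_5, n_6) = 62.76°
δ = |180° − 62.76°| = 117.24°
117.24° > 2α = 66.05°  →  invalid

δ = 117.24°, invalid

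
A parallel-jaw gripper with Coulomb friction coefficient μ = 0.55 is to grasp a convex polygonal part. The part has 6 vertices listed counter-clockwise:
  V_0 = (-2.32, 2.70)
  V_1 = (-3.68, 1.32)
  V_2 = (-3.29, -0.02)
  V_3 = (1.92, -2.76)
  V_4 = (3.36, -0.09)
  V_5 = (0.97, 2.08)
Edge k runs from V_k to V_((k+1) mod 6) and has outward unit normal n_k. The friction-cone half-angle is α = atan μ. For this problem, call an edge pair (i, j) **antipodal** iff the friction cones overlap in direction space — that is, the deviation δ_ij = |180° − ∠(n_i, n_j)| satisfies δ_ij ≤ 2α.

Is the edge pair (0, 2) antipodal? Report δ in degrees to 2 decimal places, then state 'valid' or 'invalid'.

δ = 73.16°, invalid

α = atan 0.55 = 28.81°;  2α = 57.62°
edge 0: e_0 = (-1.36, -1.38);  n_0 = (-0.7122, +0.7019)
edge 2: e_2 = (+5.21, -2.74);  n_2 = (-0.4655, -0.8851)
∠(n_0, n_2) = 106.84°
δ = |180° − 106.84°| = 73.16°
73.16° > 2α = 57.62°  →  invalid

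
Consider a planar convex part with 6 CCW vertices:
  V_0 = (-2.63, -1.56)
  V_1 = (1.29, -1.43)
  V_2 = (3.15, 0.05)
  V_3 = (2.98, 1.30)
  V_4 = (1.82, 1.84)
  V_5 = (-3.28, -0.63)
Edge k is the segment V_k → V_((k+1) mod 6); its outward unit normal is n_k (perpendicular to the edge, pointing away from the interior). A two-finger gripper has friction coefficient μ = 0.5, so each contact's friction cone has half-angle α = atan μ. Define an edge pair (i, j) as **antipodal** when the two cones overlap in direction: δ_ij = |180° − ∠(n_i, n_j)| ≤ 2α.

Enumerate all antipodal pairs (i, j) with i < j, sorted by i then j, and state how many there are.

count = 5; pairs: (0,3), (0,4), (1,4), (2,5), (3,5)

α = atan 0.5 = 26.57°;  2α = 53.13°
n_0 = (+0.0331, -0.9995)
n_1 = (+0.6226, -0.7825)
n_2 = (+0.9909, +0.1348)
n_3 = (+0.4220, +0.9066)
n_4 = (-0.4359, +0.9000)
n_5 = (-0.8196, -0.5729)
  (0,1): δ = 143.39°  ·
  (0,2): δ = 84.15°  ·
  (0,3): δ = 26.86°  ✓
  (0,4): δ = 23.94°  ✓
  (0,5): δ = 123.05°  ·
  (1,2): δ = 120.76°  ·
  (1,3): δ = 63.47°  ·
  (1,4): δ = 12.67°  ✓
  (1,5): δ = 86.44°  ·
  (2,3): δ = 122.71°  ·
  (2,4): δ = 71.90°  ·
  (2,5): δ = 27.21°  ✓
  (3,4): δ = 129.20°  ·
  (3,5): δ = 30.09°  ✓
  (4,5): δ = 80.89°  ·
antipodal pairs: 5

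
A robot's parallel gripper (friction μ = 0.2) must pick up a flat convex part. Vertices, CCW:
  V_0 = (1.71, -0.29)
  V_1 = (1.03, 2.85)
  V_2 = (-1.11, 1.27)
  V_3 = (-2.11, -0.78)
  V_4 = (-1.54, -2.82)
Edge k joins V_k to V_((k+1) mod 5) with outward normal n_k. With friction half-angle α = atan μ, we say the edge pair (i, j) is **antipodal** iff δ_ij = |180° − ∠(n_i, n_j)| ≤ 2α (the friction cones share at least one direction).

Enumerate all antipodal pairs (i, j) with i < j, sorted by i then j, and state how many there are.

α = atan 0.2 = 11.31°;  2α = 22.62°
n_0 = (+0.9773, +0.2117)
n_1 = (-0.5940, +0.8045)
n_2 = (-0.8988, +0.4384)
n_3 = (-0.9631, -0.2691)
n_4 = (+0.6143, -0.7891)
  (0,1): δ = 65.78°  ·
  (0,2): δ = 38.22°  ·
  (0,3): δ = 3.39°  ✓
  (0,4): δ = 115.68°  ·
  (1,2): δ = 152.44°  ·
  (1,3): δ = 110.83°  ·
  (1,4): δ = 1.46°  ✓
  (2,3): δ = 138.39°  ·
  (2,4): δ = 26.10°  ·
  (3,4): δ = 67.71°  ·
antipodal pairs: 2

count = 2; pairs: (0,3), (1,4)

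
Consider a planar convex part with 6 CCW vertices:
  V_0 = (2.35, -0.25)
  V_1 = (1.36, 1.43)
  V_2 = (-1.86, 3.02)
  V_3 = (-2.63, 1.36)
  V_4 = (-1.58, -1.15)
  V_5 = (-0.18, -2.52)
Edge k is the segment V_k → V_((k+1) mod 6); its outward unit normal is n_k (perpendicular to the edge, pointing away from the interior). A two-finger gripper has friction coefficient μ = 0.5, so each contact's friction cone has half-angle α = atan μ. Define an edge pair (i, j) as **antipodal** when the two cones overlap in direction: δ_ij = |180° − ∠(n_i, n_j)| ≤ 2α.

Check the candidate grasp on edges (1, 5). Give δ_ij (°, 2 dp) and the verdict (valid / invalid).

δ = 68.18°, invalid

α = atan 0.5 = 26.57°;  2α = 53.13°
edge 1: e_1 = (-3.22, +1.59);  n_1 = (+0.4428, +0.8966)
edge 5: e_5 = (+2.53, +2.27);  n_5 = (+0.6678, -0.7443)
∠(n_1, n_5) = 111.82°
δ = |180° − 111.82°| = 68.18°
68.18° > 2α = 53.13°  →  invalid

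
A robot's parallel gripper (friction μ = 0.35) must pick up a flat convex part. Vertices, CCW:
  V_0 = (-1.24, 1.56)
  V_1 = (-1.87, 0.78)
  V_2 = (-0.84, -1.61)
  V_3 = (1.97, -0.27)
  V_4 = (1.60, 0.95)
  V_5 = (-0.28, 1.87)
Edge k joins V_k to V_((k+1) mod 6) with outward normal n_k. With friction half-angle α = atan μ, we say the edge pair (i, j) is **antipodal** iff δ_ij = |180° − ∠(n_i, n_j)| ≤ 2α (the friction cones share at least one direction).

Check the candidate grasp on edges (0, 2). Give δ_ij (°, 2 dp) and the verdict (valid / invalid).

α = atan 0.35 = 19.29°;  2α = 38.58°
edge 0: e_0 = (-0.63, -0.78);  n_0 = (-0.7779, +0.6283)
edge 2: e_2 = (+2.81, +1.34);  n_2 = (+0.4304, -0.9026)
∠(n_0, n_2) = 154.42°
δ = |180° − 154.42°| = 25.58°
25.58° ≤ 2α = 38.58°  →  valid

δ = 25.58°, valid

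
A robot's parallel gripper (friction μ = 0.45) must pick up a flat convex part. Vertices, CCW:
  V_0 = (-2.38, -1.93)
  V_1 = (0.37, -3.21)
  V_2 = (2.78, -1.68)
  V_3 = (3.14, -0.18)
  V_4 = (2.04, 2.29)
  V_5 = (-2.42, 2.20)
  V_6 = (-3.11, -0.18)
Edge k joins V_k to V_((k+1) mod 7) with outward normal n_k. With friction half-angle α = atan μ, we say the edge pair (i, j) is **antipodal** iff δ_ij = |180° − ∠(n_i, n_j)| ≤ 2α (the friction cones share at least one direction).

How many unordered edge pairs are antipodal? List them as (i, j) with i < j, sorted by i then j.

count = 8; pairs: (0,3), (0,4), (1,4), (1,5), (2,5), (2,6), (3,5), (3,6)

α = atan 0.45 = 24.23°;  2α = 48.46°
n_0 = (-0.4220, -0.9066)
n_1 = (+0.5360, -0.8442)
n_2 = (+0.9724, -0.2334)
n_3 = (+0.9135, +0.4068)
n_4 = (-0.0202, +0.9998)
n_5 = (-0.9605, +0.2785)
n_6 = (-0.9229, -0.3850)
  (0,1): δ = 122.63°  ·
  (0,2): δ = 78.54°  ·
  (0,3): δ = 41.03°  ✓
  (0,4): δ = 26.12°  ✓
  (0,5): δ = 98.79°  ·
  (0,6): δ = 137.60°  ·
  (1,2): δ = 135.91°  ·
  (1,3): δ = 98.40°  ·
  (1,4): δ = 31.25°  ✓
  (1,5): δ = 41.42°  ✓
  (1,6): δ = 80.23°  ·
  (2,3): δ = 142.50°  ·
  (2,4): δ = 75.35°  ·
  (2,5): δ = 2.67°  ✓
  (2,6): δ = 36.14°  ✓
  (3,4): δ = 112.85°  ·
  (3,5): δ = 40.17°  ✓
  (3,6): δ = 1.36°  ✓
  (4,5): δ = 107.32°  ·
  (4,6): δ = 68.51°  ·
  (5,6): δ = 141.19°  ·
antipodal pairs: 8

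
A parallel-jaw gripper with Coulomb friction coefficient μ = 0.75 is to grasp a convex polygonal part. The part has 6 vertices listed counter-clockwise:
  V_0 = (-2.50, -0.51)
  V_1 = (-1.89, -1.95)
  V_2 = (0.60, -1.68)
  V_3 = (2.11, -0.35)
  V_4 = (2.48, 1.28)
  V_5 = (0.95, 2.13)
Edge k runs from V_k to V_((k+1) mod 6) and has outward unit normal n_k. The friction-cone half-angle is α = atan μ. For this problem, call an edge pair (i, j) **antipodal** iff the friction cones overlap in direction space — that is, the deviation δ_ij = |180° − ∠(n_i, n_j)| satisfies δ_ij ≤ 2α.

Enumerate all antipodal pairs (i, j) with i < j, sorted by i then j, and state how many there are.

α = atan 0.75 = 36.87°;  2α = 73.74°
n_0 = (-0.9208, -0.3901)
n_1 = (+0.1078, -0.9942)
n_2 = (+0.6610, -0.7504)
n_3 = (+0.9752, -0.2214)
n_4 = (+0.4856, +0.8742)
n_5 = (-0.6077, +0.7942)
  (0,1): δ = 106.77°  ·
  (0,2): δ = 71.58°  ✓
  (0,3): δ = 35.75°  ✓
  (0,4): δ = 37.99°  ✓
  (0,5): δ = 104.47°  ·
  (1,2): δ = 144.82°  ·
  (1,3): δ = 108.98°  ·
  (1,4): δ = 35.24°  ✓
  (1,5): δ = 31.24°  ✓
  (2,3): δ = 144.16°  ·
  (2,4): δ = 70.43°  ✓
  (2,5): δ = 3.95°  ✓
  (3,4): δ = 106.27°  ·
  (3,5): δ = 39.79°  ✓
  (4,5): δ = 113.52°  ·
antipodal pairs: 8

count = 8; pairs: (0,2), (0,3), (0,4), (1,4), (1,5), (2,4), (2,5), (3,5)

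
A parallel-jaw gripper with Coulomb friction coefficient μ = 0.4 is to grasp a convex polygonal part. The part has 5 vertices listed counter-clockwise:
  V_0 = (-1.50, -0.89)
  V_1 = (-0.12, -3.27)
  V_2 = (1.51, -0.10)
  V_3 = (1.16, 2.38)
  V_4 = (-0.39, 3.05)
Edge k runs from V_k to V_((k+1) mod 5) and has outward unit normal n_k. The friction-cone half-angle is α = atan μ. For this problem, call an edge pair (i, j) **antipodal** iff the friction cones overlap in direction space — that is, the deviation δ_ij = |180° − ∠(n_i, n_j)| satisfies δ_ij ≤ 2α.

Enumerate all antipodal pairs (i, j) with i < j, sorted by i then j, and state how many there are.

count = 4; pairs: (0,2), (0,3), (1,4), (2,4)

α = atan 0.4 = 21.80°;  2α = 43.60°
n_0 = (-0.8651, -0.5016)
n_1 = (+0.8893, -0.4573)
n_2 = (+0.9902, +0.1397)
n_3 = (+0.3968, +0.9179)
n_4 = (-0.9625, +0.2712)
  (0,1): δ = 57.32°  ·
  (0,2): δ = 22.07°  ✓
  (0,3): δ = 36.52°  ✓
  (0,4): δ = 134.16°  ·
  (1,2): δ = 144.75°  ·
  (1,3): δ = 86.16°  ·
  (1,4): δ = 11.48°  ✓
  (2,3): δ = 121.41°  ·
  (2,4): δ = 23.77°  ✓
  (3,4): δ = 82.36°  ·
antipodal pairs: 4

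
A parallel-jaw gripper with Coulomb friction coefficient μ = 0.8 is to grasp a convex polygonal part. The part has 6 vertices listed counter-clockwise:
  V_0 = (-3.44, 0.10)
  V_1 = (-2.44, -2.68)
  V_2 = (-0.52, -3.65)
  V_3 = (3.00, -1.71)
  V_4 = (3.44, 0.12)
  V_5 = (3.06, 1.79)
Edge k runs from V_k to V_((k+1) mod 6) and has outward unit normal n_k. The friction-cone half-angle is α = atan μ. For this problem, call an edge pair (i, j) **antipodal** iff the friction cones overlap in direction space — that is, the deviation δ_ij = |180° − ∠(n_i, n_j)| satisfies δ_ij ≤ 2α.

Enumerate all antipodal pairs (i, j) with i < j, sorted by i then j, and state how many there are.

count = 7; pairs: (0,3), (0,4), (1,3), (1,4), (1,5), (2,5), (3,5)

α = atan 0.8 = 38.66°;  2α = 77.32°
n_0 = (-0.9410, -0.3385)
n_1 = (-0.4509, -0.8926)
n_2 = (+0.4827, -0.8758)
n_3 = (+0.9723, -0.2338)
n_4 = (+0.9751, +0.2219)
n_5 = (-0.2516, +0.9678)
  (0,1): δ = 136.59°  ·
  (0,2): δ = 80.92°  ·
  (0,3): δ = 33.30°  ✓
  (0,4): δ = 6.97°  ✓
  (0,5): δ = 84.79°  ·
  (1,2): δ = 124.34°  ·
  (1,3): δ = 76.72°  ✓
  (1,4): δ = 50.38°  ✓
  (1,5): δ = 41.38°  ✓
  (2,3): δ = 132.38°  ·
  (2,4): δ = 106.04°  ·
  (2,5): δ = 14.29°  ✓
  (3,4): δ = 153.66°  ·
  (3,5): δ = 61.91°  ✓
  (4,5): δ = 88.24°  ·
antipodal pairs: 7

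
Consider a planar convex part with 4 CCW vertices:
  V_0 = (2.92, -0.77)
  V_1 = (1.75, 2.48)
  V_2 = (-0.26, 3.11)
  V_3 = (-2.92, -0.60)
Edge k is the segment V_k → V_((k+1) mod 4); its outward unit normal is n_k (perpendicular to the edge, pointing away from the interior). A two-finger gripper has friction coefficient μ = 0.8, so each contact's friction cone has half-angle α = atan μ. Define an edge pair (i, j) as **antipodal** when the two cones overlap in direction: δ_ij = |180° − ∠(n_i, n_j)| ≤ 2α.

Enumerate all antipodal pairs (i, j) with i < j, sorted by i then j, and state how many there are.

count = 4; pairs: (0,2), (0,3), (1,3), (2,3)

α = atan 0.8 = 38.66°;  2α = 77.32°
n_0 = (+0.9409, +0.3387)
n_1 = (+0.2991, +0.9542)
n_2 = (-0.8127, +0.5827)
n_3 = (-0.0291, -0.9996)
  (0,1): δ = 127.20°  ·
  (0,2): δ = 55.44°  ✓
  (0,3): δ = 68.53°  ✓
  (1,2): δ = 108.24°  ·
  (1,3): δ = 15.74°  ✓
  (2,3): δ = 56.03°  ✓
antipodal pairs: 4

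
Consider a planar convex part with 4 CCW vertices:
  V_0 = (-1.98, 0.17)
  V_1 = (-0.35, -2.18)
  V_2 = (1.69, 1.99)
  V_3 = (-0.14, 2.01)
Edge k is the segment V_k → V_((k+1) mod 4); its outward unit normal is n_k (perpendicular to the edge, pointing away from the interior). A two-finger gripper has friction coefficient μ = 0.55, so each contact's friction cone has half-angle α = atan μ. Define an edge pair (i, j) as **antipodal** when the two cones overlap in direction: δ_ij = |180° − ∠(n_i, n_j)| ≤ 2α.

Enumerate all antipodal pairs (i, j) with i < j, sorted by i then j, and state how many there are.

α = atan 0.55 = 28.81°;  2α = 57.62°
n_0 = (-0.8217, -0.5699)
n_1 = (+0.8983, -0.4394)
n_2 = (+0.0109, +0.9999)
n_3 = (-0.7071, +0.7071)
  (0,1): δ = 60.81°  ·
  (0,2): δ = 54.63°  ✓
  (0,3): δ = 100.25°  ·
  (1,2): δ = 64.56°  ·
  (1,3): δ = 18.93°  ✓
  (2,3): δ = 134.37°  ·
antipodal pairs: 2

count = 2; pairs: (0,2), (1,3)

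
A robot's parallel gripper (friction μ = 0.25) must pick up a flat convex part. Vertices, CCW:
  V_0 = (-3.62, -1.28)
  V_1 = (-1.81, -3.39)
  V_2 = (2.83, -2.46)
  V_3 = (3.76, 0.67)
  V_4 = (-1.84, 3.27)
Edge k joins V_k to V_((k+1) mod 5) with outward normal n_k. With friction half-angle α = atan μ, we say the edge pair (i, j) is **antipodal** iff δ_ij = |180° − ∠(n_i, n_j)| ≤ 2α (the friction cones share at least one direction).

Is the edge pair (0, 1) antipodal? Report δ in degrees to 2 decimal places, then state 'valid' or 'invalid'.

δ = 119.29°, invalid

α = atan 0.25 = 14.04°;  2α = 28.07°
edge 0: e_0 = (+1.81, -2.11);  n_0 = (-0.7590, -0.6511)
edge 1: e_1 = (+4.64, +0.93);  n_1 = (+0.1965, -0.9805)
∠(n_0, n_1) = 60.71°
δ = |180° − 60.71°| = 119.29°
119.29° > 2α = 28.07°  →  invalid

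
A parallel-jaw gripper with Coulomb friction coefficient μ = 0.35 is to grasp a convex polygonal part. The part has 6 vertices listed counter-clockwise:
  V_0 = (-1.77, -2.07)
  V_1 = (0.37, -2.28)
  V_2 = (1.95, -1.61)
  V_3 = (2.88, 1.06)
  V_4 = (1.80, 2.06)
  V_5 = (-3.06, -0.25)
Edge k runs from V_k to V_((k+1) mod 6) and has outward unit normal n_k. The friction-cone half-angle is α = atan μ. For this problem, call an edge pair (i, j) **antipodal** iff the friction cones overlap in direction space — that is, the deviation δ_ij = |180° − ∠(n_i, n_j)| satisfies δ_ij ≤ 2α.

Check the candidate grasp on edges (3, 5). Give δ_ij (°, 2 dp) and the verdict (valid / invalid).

δ = 11.87°, valid

α = atan 0.35 = 19.29°;  2α = 38.58°
edge 3: e_3 = (-1.08, +1.00);  n_3 = (+0.6794, +0.7338)
edge 5: e_5 = (+1.29, -1.82);  n_5 = (-0.8158, -0.5783)
∠(n_3, n_5) = 168.13°
δ = |180° − 168.13°| = 11.87°
11.87° ≤ 2α = 38.58°  →  valid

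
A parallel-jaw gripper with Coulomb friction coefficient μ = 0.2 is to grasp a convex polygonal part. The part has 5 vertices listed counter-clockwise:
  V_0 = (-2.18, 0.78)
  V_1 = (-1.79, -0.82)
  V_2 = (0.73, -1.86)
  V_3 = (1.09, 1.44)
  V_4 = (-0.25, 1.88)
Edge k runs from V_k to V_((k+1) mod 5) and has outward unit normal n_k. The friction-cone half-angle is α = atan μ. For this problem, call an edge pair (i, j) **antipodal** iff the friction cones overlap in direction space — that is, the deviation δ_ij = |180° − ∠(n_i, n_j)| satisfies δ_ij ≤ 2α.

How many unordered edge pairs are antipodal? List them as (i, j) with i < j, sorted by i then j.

count = 2; pairs: (0,2), (1,3)

α = atan 0.2 = 11.31°;  2α = 22.62°
n_0 = (-0.9716, -0.2368)
n_1 = (-0.3815, -0.9244)
n_2 = (+0.9941, -0.1084)
n_3 = (+0.3120, +0.9501)
n_4 = (-0.4952, +0.8688)
  (0,1): δ = 126.12°  ·
  (0,2): δ = 19.92°  ✓
  (0,3): δ = 58.12°  ·
  (0,4): δ = 105.98°  ·
  (1,2): δ = 73.80°  ·
  (1,3): δ = 4.25°  ✓
  (1,4): δ = 52.11°  ·
  (2,3): δ = 101.95°  ·
  (2,4): δ = 54.09°  ·
  (3,4): δ = 132.14°  ·
antipodal pairs: 2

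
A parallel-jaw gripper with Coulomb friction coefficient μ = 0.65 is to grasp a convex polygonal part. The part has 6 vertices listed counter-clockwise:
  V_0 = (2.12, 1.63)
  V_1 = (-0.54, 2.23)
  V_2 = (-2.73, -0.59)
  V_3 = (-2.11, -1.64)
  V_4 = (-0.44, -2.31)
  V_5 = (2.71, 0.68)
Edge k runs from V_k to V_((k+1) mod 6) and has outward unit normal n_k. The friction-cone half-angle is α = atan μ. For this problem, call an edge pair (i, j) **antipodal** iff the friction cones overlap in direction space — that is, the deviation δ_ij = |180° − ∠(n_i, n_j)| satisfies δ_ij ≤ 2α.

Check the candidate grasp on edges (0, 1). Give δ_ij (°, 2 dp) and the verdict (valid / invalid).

α = atan 0.65 = 33.02°;  2α = 66.05°
edge 0: e_0 = (-2.66, +0.60);  n_0 = (+0.2200, +0.9755)
edge 1: e_1 = (-2.19, -2.82);  n_1 = (-0.7898, +0.6134)
∠(n_0, n_1) = 64.88°
δ = |180° − 64.88°| = 115.12°
115.12° > 2α = 66.05°  →  invalid

δ = 115.12°, invalid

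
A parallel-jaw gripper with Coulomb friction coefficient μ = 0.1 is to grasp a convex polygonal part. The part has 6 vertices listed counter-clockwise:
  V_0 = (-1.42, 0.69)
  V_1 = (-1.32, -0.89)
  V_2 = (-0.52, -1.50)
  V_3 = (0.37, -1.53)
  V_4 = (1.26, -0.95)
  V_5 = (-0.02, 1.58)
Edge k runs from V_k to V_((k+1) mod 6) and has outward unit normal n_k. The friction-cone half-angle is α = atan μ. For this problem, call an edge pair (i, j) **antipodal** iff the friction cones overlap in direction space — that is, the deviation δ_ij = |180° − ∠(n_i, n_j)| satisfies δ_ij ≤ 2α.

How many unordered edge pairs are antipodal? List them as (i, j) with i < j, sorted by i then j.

α = atan 0.1 = 5.71°;  2α = 11.42°
n_0 = (-0.9980, -0.0632)
n_1 = (-0.6063, -0.7952)
n_2 = (-0.0337, -0.9994)
n_3 = (+0.5460, -0.8378)
n_4 = (+0.8923, +0.4514)
n_5 = (-0.5365, +0.8439)
  (0,1): δ = 130.95°  ·
  (0,2): δ = 95.55°  ·
  (0,3): δ = 60.53°  ·
  (0,4): δ = 23.21°  ·
  (0,5): δ = 118.82°  ·
  (1,2): δ = 144.61°  ·
  (1,3): δ = 109.58°  ·
  (1,4): δ = 25.84°  ·
  (1,5): δ = 69.77°  ·
  (2,3): δ = 144.98°  ·
  (2,4): δ = 61.23°  ·
  (2,5): δ = 34.38°  ·
  (3,4): δ = 96.26°  ·
  (3,5): δ = 0.65°  ✓
  (4,5): δ = 84.39°  ·
antipodal pairs: 1

count = 1; pairs: (3,5)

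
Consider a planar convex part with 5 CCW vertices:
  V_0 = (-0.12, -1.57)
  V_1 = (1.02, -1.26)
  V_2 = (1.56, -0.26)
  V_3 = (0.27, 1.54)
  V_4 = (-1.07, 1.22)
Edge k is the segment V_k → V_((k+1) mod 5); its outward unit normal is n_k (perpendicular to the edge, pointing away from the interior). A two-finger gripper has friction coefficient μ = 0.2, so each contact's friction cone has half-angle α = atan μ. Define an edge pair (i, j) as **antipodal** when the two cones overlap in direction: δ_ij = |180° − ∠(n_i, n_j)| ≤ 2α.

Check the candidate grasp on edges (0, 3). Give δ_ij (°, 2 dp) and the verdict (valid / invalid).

δ = 1.78°, valid

α = atan 0.2 = 11.31°;  2α = 22.62°
edge 0: e_0 = (+1.14, +0.31);  n_0 = (+0.2624, -0.9650)
edge 3: e_3 = (-1.34, -0.32);  n_3 = (-0.2323, +0.9727)
∠(n_0, n_3) = 178.22°
δ = |180° − 178.22°| = 1.78°
1.78° ≤ 2α = 22.62°  →  valid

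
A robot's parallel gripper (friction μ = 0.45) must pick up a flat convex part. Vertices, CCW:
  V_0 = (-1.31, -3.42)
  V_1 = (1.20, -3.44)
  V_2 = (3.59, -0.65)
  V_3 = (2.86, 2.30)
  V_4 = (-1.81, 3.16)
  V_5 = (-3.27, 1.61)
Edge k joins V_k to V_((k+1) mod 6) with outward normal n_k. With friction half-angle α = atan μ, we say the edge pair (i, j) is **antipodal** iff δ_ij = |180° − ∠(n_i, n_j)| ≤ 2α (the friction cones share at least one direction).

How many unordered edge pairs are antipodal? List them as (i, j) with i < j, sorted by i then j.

α = atan 0.45 = 24.23°;  2α = 48.46°
n_0 = (-0.0080, -1.0000)
n_1 = (+0.7594, -0.6506)
n_2 = (+0.9707, +0.2402)
n_3 = (+0.1811, +0.9835)
n_4 = (-0.7279, +0.6857)
n_5 = (-0.9318, -0.3631)
  (0,1): δ = 130.13°  ·
  (0,2): δ = 75.64°  ·
  (0,3): δ = 9.98°  ✓
  (0,4): δ = 47.17°  ✓
  (0,5): δ = 111.75°  ·
  (1,2): δ = 125.52°  ·
  (1,3): δ = 59.85°  ·
  (1,4): δ = 2.70°  ✓
  (1,5): δ = 61.87°  ·
  (2,3): δ = 114.33°  ·
  (2,4): δ = 57.19°  ·
  (2,5): δ = 7.39°  ✓
  (3,4): δ = 122.85°  ·
  (3,5): δ = 58.28°  ·
  (4,5): δ = 115.42°  ·
antipodal pairs: 4

count = 4; pairs: (0,3), (0,4), (1,4), (2,5)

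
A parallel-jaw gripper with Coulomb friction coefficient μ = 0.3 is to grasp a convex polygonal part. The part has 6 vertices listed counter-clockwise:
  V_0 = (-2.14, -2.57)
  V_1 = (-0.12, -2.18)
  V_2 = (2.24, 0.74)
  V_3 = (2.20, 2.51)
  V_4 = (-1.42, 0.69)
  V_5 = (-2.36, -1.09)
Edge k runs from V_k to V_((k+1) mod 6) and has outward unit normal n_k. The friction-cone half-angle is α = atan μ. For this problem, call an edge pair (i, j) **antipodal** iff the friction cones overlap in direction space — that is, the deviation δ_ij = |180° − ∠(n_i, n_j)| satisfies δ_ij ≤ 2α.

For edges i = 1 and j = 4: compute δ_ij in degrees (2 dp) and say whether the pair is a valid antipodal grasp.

δ = 11.11°, valid

α = atan 0.3 = 16.70°;  2α = 33.40°
edge 1: e_1 = (+2.36, +2.92);  n_1 = (+0.7777, -0.6286)
edge 4: e_4 = (-0.94, -1.78);  n_4 = (-0.8843, +0.4670)
∠(n_1, n_4) = 168.89°
δ = |180° − 168.89°| = 11.11°
11.11° ≤ 2α = 33.40°  →  valid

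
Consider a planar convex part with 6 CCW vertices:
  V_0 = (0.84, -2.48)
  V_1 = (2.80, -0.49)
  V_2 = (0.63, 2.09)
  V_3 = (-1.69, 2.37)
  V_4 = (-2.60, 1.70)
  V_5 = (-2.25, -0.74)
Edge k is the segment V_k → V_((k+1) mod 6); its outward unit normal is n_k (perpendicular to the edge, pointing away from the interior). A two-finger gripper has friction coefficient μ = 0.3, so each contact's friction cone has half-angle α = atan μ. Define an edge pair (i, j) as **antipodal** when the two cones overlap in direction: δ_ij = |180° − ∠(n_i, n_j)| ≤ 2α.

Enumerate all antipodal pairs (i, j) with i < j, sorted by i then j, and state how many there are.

count = 4; pairs: (0,3), (1,4), (1,5), (2,5)

α = atan 0.3 = 16.70°;  2α = 33.40°
n_0 = (+0.7125, -0.7017)
n_1 = (+0.7653, +0.6437)
n_2 = (+0.1198, +0.9928)
n_3 = (-0.5929, +0.8053)
n_4 = (-0.9899, -0.1420)
n_5 = (-0.4907, -0.8713)
  (0,1): δ = 95.37°  ·
  (0,2): δ = 52.32°  ·
  (0,3): δ = 9.07°  ✓
  (0,4): δ = 52.73°  ·
  (0,5): δ = 105.18°  ·
  (1,2): δ = 136.95°  ·
  (1,3): δ = 93.70°  ·
  (1,4): δ = 31.90°  ✓
  (1,5): δ = 20.55°  ✓
  (2,3): δ = 136.76°  ·
  (2,4): δ = 74.96°  ·
  (2,5): δ = 22.50°  ✓
  (3,4): δ = 118.20°  ·
  (3,5): δ = 65.75°  ·
  (4,5): δ = 127.55°  ·
antipodal pairs: 4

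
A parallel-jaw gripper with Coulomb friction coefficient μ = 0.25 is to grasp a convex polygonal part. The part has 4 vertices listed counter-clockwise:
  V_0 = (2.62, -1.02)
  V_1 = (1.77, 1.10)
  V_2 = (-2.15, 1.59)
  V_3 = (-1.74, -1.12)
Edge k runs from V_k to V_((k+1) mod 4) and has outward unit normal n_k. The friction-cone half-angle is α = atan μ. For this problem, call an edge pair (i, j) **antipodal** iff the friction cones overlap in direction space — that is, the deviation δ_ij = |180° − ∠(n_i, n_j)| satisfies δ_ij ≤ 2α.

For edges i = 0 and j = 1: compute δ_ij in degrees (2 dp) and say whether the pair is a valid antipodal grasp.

δ = 118.97°, invalid

α = atan 0.25 = 14.04°;  2α = 28.07°
edge 0: e_0 = (-0.85, +2.12);  n_0 = (+0.9282, +0.3721)
edge 1: e_1 = (-3.92, +0.49);  n_1 = (+0.1240, +0.9923)
∠(n_0, n_1) = 61.03°
δ = |180° − 61.03°| = 118.97°
118.97° > 2α = 28.07°  →  invalid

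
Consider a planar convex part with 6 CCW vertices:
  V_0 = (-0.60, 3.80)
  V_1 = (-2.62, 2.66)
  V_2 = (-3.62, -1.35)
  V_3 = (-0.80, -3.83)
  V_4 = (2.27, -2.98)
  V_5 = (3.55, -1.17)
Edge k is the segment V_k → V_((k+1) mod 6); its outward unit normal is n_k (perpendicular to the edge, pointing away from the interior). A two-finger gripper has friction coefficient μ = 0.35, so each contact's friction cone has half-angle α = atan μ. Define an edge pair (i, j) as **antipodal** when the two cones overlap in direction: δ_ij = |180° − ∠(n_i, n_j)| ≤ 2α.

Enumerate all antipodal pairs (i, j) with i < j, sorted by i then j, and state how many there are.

α = atan 0.35 = 19.29°;  2α = 38.58°
n_0 = (-0.4915, +0.8709)
n_1 = (-0.9703, +0.2420)
n_2 = (-0.6604, -0.7509)
n_3 = (+0.2668, -0.9637)
n_4 = (+0.8165, -0.5774)
n_5 = (+0.7676, +0.6409)
  (0,1): δ = 133.44°  ·
  (0,2): δ = 70.77°  ·
  (0,3): δ = 13.96°  ✓
  (0,4): δ = 25.29°  ✓
  (0,5): δ = 100.42°  ·
  (1,2): δ = 117.33°  ·
  (1,3): δ = 60.52°  ·
  (1,4): δ = 21.26°  ✓
  (1,5): δ = 53.86°  ·
  (2,3): δ = 123.19°  ·
  (2,4): δ = 83.94°  ·
  (2,5): δ = 8.81°  ✓
  (3,4): δ = 140.74°  ·
  (3,5): δ = 65.61°  ·
  (4,5): δ = 104.87°  ·
antipodal pairs: 4

count = 4; pairs: (0,3), (0,4), (1,4), (2,5)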